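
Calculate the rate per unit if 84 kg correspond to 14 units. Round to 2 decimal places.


Total kg = 84
Number of units = 14
Unit rate = 84 / 14
= 6 kg per unit

6


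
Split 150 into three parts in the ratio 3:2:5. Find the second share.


Ratio = 3:2:5
Total parts = 3 + 2 + 5 = 10
Value per part = 150 / 10 = 15
First share = 3 * 15 = 45
Middle share = 2 * 15 = 30
Third share = 5 * 15 = 75

30


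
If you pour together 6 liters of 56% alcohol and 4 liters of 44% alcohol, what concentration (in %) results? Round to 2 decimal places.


Solute in mixture 1 = 56% of 6 L = 6*56/100 = 84/25 L
Solute in mixture 2 = 44% of 4 L = 4*44/100 = 44/25 L
Total solute = 84/25 + 44/25 = 128/25 L
Total volume = 6 + 4 = 10 L
Final concentration = 128/25/10 * 100 = 51.20%

51.20


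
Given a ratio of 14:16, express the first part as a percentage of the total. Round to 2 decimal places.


Total parts = 14 + 16 = 30
First part fraction = 14/30
Percentage = (14/30) * 100
= 0.466667 * 100
= 46.67%

46.67


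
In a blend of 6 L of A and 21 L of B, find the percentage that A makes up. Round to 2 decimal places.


Volume of A = 6 L
Volume of B = 21 L
Total volume = 6 + 21 = 27 L
Percentage of A = (6/27) * 100
= 22.22%

22.22


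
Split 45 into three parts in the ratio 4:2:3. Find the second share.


Ratio = 4:2:3
Total parts = 4 + 2 + 3 = 9
Value per part = 45 / 9 = 5
First share = 4 * 5 = 20
Middle share = 2 * 5 = 10
Third share = 3 * 5 = 15

10


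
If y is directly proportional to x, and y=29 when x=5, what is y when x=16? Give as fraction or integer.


Direct proportion: y = kx
Find k: k = 29/5 = 29/5
Compute y at x=16: y = 29/5 * 16
y = 464/5

464/5


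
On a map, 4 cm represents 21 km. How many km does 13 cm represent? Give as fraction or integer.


Map scale: 4 cm = 21 km
Measured distance on map = 13 cm
Set up proportion: 13 * 21 / 4
= 273 / 4
= 273/4 km

273/4


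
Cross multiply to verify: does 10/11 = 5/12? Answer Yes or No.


Cross multiply to check 10/11 = 5/12
Left cross product: 10 * 12 = 120
Right cross product: 11 * 5 = 55
120 != 55
Not equal, so proportions differ => No

No


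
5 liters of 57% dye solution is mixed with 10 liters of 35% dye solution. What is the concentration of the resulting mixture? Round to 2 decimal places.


Solute in mixture 1 = 57% of 5 L = 5*57/100 = 57/20 L
Solute in mixture 2 = 35% of 10 L = 10*35/100 = 7/2 L
Total solute = 57/20 + 7/2 = 127/20 L
Total volume = 5 + 10 = 15 L
Final concentration = 127/20/15 * 100 = 42.33%

42.33


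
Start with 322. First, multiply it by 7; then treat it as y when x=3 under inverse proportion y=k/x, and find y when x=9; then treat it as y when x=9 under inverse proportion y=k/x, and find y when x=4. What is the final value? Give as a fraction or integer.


Start with 322.
Step 1: Multiply by 7: 322 * 7 = 2254
Step 2: Inverse prop: k = (2254)*3; new y = k/9 = 2254*3/9 = 2254/3
Step 3: Inverse prop: k = (2254/3)*9; new y = k/4 = 2254/3*9/4 = 3381/2
Final result = 3381/2

3381/2


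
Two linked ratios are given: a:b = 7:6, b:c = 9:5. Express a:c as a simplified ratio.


Given a:b = 7:6 and b:c = 9:5
Make b consistent. Multiply first ratio by 9: a:b = 63:54
Multiply second ratio by 6: b:c = 54:30
Now b = 54 in both, so a:b:c = 63:54:30
Therefore a:c = 63:30
Simplify by GCD: a:c = 21:10

21:10


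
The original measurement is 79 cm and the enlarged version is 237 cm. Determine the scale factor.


Original length = 79 cm
Scaled length = 237 cm
Scale factor = 237 / 79
= 3

3


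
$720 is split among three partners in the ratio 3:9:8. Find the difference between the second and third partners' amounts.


Total parts = 3 + 9 + 8 = 20
Value per part = 720 / 20 = 36
Shares: 3*36=108, 9*36=324, 8*36=288
Second share = 324, third share = 288
Difference = |324 - 288| = 36

36


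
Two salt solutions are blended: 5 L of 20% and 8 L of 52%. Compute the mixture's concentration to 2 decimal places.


Solute in mixture 1 = 20% of 5 L = 5*20/100 = 1 L
Solute in mixture 2 = 52% of 8 L = 8*52/100 = 104/25 L
Total solute = 1 + 104/25 = 129/25 L
Total volume = 5 + 8 = 13 L
Final concentration = 129/25/13 * 100 = 39.69%

39.69


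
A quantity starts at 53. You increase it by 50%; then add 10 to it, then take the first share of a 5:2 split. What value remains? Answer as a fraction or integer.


Start with 53.
Step 1: Increase by 50%: 53 * 150/100 = 159/2
Step 2: Add 10: 159/2+10=179/2; split 5:2 first = 179/2*5/7 = 895/14
Final result = 895/14

895/14


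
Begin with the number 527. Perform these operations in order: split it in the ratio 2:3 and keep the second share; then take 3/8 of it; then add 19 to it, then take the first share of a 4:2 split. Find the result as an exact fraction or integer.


Start with 527.
Step 1: Split 2:3, second share = 527 * 3/5 = 1581/5
Step 2: Take 3/8: 1581/5 * 3/8 = 4743/40
Step 3: Add 19: 4743/40+19=5503/40; split 4:2 first = 5503/40*4/6 = 5503/60
Final result = 5503/60

5503/60


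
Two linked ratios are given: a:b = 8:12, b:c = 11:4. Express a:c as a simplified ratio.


Given a:b = 8:12 and b:c = 11:4
Make b consistent. Multiply first ratio by 11: a:b = 88:132
Multiply second ratio by 12: b:c = 132:48
Now b = 132 in both, so a:b:c = 88:132:48
Therefore a:c = 88:48
Simplify by GCD: a:c = 11:6

11:6


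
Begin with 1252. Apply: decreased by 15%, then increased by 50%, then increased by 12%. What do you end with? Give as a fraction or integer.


Start: 1252
Step 1: decrease by 15% => multiply by 85/100
  1252 * 85/100 = 5321/5
Step 2: increase by 50% => multiply by 150/100
  5321/5 * 150/100 = 15963/10
Step 3: increase by 12% => multiply by 112/100
  15963/10 * 112/100 = 223482/125
Final value = 223482/125

223482/125


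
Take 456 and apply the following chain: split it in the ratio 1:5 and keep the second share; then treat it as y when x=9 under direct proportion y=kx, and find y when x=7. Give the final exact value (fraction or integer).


Start with 456.
Step 1: Split 1:5, second share = 456 * 5/6 = 380
Step 2: Direct prop: k = (380)/9; new y = k*7 = 380*7/9 = 2660/9
Final result = 2660/9

2660/9


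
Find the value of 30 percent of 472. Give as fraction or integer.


Compute 30% of 472
Convert percentage: 30% = 30/100
Multiply: 472 * 30/100
= 14160/100
= 708/5

708/5


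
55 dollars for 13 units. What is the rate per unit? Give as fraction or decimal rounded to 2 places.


Total dollars = 55
Number of units = 13
Unit rate = 55 / 13
= 4.23 dollars per unit

4.23


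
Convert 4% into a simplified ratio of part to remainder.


Part = 4%, Remainder = 96%
Ratio = 4:96
GCD(4, 96) = 4
Simplify: 1:24 = 1:24

1:24


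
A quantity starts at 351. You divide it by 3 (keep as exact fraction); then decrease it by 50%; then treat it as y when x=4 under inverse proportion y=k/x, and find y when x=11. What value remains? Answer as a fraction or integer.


Start with 351.
Step 1: Divide by 3: 351 / 3 = 117
Step 2: Decrease by 50%: 117 * 50/100 = 117/2
Step 3: Inverse prop: k = (117/2)*4; new y = k/11 = 117/2*4/11 = 234/11
Final result = 234/11

234/11


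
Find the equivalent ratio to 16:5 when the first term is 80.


Original ratio: 16:5
First term target: 80
Scale factor = 80 / 16 = 5
Multiply second term: 5 * 5 = 25
Equivalent ratio = 80:25

80:25


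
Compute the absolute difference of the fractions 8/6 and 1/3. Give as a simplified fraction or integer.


Simplify: 8/6 = 4/3 and 1/3 = 1/3
Find common denominator: LCD = 3
Convert: 4/3 and 1/3
Difference = |4 - 1|/3 = 3/3
Simplified = 1

1


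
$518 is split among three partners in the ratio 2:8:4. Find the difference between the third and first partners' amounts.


Total parts = 2 + 8 + 4 = 14
Value per part = 518 / 14 = 37
Shares: 2*37=74, 8*37=296, 4*37=148
Third share = 148, first share = 74
Difference = |148 - 74| = 74

74


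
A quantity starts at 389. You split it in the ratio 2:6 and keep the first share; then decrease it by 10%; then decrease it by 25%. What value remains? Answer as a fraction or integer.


Start with 389.
Step 1: Split 2:6, first share = 389 * 2/8 = 389/4
Step 2: Decrease by 10%: 389/4 * 90/100 = 3501/40
Step 3: Decrease by 25%: 3501/40 * 75/100 = 10503/160
Final result = 10503/160

10503/160


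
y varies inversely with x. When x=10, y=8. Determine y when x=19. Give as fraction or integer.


Inverse proportion: y = k/x
Find k: k = 10 * 8 = 80
Compute y at x=19: y = 80/19
y = 80/19

80/19


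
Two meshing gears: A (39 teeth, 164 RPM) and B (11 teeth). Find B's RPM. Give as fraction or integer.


Gear ratio: teeth_A * RPM_A = teeth_B * RPM_B
39 * 164 = 11 * RPM_B
6396 = 11 * RPM_B
RPM_B = 6396 / 11
RPM_B = 6396/11

6396/11


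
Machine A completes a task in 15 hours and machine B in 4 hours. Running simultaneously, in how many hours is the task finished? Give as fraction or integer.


Rate of A = 1/15 job per hour
Rate of B = 1/4 job per hour
Combined rate = 1/15 + 1/4
Find common denominator: (4 + 15)/(15*4) = 19/60
Combined rate = 19/60 job per hour
Time together = 1 / (19/60) = 60/19 hours

60/19


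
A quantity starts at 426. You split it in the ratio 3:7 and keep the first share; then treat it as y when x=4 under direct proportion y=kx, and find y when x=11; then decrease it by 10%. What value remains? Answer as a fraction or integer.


Start with 426.
Step 1: Split 3:7, first share = 426 * 3/10 = 639/5
Step 2: Direct prop: k = (639/5)/4; new y = k*11 = 639/5*11/4 = 7029/20
Step 3: Decrease by 10%: 7029/20 * 90/100 = 63261/200
Final result = 63261/200

63261/200


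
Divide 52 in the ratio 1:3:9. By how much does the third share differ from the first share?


Total parts = 1 + 3 + 9 = 13
Value per part = 52 / 13 = 4
Shares: 1*4=4, 3*4=12, 9*4=36
Third share = 36, first share = 4
Difference = |36 - 4| = 32

32


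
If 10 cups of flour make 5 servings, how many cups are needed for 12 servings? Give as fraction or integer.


Original: 10 cups for 5 servings
Target servings = 12
Scaling factor = 12/5
New amount = 10 * 12/5
= 120/5
= 24 cups

24


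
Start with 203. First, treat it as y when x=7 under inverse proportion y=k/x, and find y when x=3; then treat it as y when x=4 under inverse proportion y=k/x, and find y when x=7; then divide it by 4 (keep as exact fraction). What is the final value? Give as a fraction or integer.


Start with 203.
Step 1: Inverse prop: k = (203)*7; new y = k/3 = 203*7/3 = 1421/3
Step 2: Inverse prop: k = (1421/3)*4; new y = k/7 = 1421/3*4/7 = 812/3
Step 3: Divide by 4: 812/3 / 4 = 203/3
Final result = 203/3

203/3


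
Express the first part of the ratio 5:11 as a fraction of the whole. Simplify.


Total parts = 5 + 11 = 16
First part fraction = 5/16
Simplify: 5/16 = 5/16

5/16


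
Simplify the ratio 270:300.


Find GCD(270, 300)
GCD = 30
Divide both by 30: 270/30 = 9, 300/30 = 10
Simplified ratio = 9:10

9:10


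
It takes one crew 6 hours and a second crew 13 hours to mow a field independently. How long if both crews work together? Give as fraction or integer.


Rate of A = 1/6 job per hour
Rate of B = 1/13 job per hour
Combined rate = 1/6 + 1/13
Find common denominator: (13 + 6)/(6*13) = 19/78
Combined rate = 19/78 job per hour
Time together = 1 / (19/78) = 78/19 hours

78/19


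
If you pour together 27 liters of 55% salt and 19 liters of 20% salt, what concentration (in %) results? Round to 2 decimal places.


Solute in mixture 1 = 55% of 27 L = 27*55/100 = 297/20 L
Solute in mixture 2 = 20% of 19 L = 19*20/100 = 19/5 L
Total solute = 297/20 + 19/5 = 373/20 L
Total volume = 27 + 19 = 46 L
Final concentration = 373/20/46 * 100 = 40.54%

40.54


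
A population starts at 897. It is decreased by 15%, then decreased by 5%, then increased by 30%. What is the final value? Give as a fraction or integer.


Start: 897
Step 1: decrease by 15% => multiply by 85/100
  897 * 85/100 = 15249/20
Step 2: decrease by 5% => multiply by 95/100
  15249/20 * 95/100 = 289731/400
Step 3: increase by 30% => multiply by 130/100
  289731/400 * 130/100 = 3766503/4000
Final value = 3766503/4000

3766503/4000


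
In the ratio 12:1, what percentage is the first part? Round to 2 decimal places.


Total parts = 12 + 1 = 13
First part fraction = 12/13
Percentage = (12/13) * 100
= 0.923077 * 100
= 92.31%

92.31


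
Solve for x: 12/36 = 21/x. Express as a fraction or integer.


Setting up: 12/36 = 21/x
Cross multiply: 12 * x = 36 * 21
12x = 756
x = 756/12
x = 63

63


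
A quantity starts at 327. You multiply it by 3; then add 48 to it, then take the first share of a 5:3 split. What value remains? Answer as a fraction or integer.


Start with 327.
Step 1: Multiply by 3: 327 * 3 = 981
Step 2: Add 48: 981+48=1029; split 5:3 first = 1029*5/8 = 5145/8
Final result = 5145/8

5145/8


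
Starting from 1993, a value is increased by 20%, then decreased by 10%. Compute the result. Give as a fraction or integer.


Start: 1993
Step 1: increase by 20% => multiply by 120/100
  1993 * 120/100 = 11958/5
Step 2: decrease by 10% => multiply by 90/100
  11958/5 * 90/100 = 53811/25
Final value = 53811/25

53811/25


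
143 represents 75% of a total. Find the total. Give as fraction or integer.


Given: 143 is 75% of the whole
Set up: 143 = 75/100 * whole
whole = 143 * 100 / 75
whole = 14300 / 75
whole = 572/3

572/3


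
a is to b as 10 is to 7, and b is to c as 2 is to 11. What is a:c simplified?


Given a:b = 10:7 and b:c = 2:11
Make b consistent. Multiply first ratio by 2: a:b = 20:14
Multiply second ratio by 7: b:c = 14:77
Now b = 14 in both, so a:b:c = 20:14:77
Therefore a:c = 20:77
Simplify by GCD: a:c = 20:77

20:77


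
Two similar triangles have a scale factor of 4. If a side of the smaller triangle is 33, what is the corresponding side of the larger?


Similar triangles have proportional sides
Scale factor = 4
Smaller side = 33
Corresponding larger side = 33 * 4
= 132

132


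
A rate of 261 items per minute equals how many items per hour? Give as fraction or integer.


Converting from per minute to per hour
Rate = 261 items per minute
Multiply by 60: 261 * 60
= 15660 items per hour

15660


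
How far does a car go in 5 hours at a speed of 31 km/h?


Using distance = speed * time
Speed = 31 km/h
Time = 5 hours
Distance = 31 * 5
= 155 km

155


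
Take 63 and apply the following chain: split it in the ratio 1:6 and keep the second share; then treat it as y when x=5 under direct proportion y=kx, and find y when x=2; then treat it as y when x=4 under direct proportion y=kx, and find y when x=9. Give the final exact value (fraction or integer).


Start with 63.
Step 1: Split 1:6, second share = 63 * 6/7 = 54
Step 2: Direct prop: k = (54)/5; new y = k*2 = 54*2/5 = 108/5
Step 3: Direct prop: k = (108/5)/4; new y = k*9 = 108/5*9/4 = 243/5
Final result = 243/5

243/5


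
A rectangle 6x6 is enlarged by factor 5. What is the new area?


Original dimensions: 6 x 6
Enlargement factor = 5
New width = 6 * 5 = 30
New height = 6 * 5 = 30
New area = 30 * 30 = 900

900


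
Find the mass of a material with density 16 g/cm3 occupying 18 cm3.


Using mass = density * volume
Density = 16 g/cm3
Volume = 18 cm3
Mass = 16 * 18
= 288 g

288


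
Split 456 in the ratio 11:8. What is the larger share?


Total parts = 11 + 8 = 19
Value per part = 456 / 19 = 24
First share = 11 * 24 = 264
Second share = 8 * 24 = 192
Larger share = 264

264


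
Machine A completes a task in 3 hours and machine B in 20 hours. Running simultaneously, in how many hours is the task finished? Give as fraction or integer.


Rate of A = 1/3 job per hour
Rate of B = 1/20 job per hour
Combined rate = 1/3 + 1/20
Find common denominator: (20 + 3)/(3*20) = 23/60
Combined rate = 23/60 job per hour
Time together = 1 / (23/60) = 60/23 hours

60/23


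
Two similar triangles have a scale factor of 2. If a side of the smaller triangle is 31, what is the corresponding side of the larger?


Similar triangles have proportional sides
Scale factor = 2
Smaller side = 31
Corresponding larger side = 31 * 2
= 62

62


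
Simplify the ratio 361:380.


Find GCD(361, 380)
GCD = 19
Divide both by 19: 361/19 = 19, 380/19 = 20
Simplified ratio = 19:20

19:20


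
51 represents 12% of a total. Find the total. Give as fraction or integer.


Given: 51 is 12% of the whole
Set up: 51 = 12/100 * whole
whole = 51 * 100 / 12
whole = 5100 / 12
whole = 425

425


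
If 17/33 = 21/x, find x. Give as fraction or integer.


Setting up: 17/33 = 21/x
Cross multiply: 17 * x = 33 * 21
17x = 693
x = 693/17
x = 693/17

693/17


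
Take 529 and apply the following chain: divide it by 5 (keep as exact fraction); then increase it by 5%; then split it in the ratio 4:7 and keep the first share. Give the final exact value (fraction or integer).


Start with 529.
Step 1: Divide by 5: 529 / 5 = 529/5
Step 2: Increase by 5%: 529/5 * 105/100 = 11109/100
Step 3: Split 4:7, first share = 11109/100 * 4/11 = 11109/275
Final result = 11109/275

11109/275


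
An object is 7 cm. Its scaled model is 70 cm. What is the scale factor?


Original length = 7 cm
Scaled length = 70 cm
Scale factor = 70 / 7
= 10

10


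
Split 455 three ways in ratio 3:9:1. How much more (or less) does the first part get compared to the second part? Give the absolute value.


Total parts = 3 + 9 + 1 = 13
Value per part = 455 / 13 = 35
Shares: 3*35=105, 9*35=315, 1*35=35
First share = 105, second share = 315
Difference = |105 - 315| = 210

210


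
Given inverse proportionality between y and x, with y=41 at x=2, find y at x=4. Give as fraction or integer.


Inverse proportion: y = k/x
Find k: k = 2 * 41 = 82
Compute y at x=4: y = 82/4
y = 41/2

41/2


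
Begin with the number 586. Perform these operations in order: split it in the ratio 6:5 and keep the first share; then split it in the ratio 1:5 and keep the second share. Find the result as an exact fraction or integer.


Start with 586.
Step 1: Split 6:5, first share = 586 * 6/11 = 3516/11
Step 2: Split 1:5, second share = 3516/11 * 5/6 = 2930/11
Final result = 2930/11

2930/11


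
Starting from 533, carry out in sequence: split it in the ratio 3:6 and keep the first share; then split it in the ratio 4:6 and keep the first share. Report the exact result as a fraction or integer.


Start with 533.
Step 1: Split 3:6, first share = 533 * 3/9 = 533/3
Step 2: Split 4:6, first share = 533/3 * 4/10 = 1066/15
Final result = 1066/15

1066/15


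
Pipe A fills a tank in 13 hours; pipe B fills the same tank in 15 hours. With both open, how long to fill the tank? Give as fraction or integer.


Rate of A = 1/13 job per hour
Rate of B = 1/15 job per hour
Combined rate = 1/13 + 1/15
Find common denominator: (15 + 13)/(13*15) = 28/195
Combined rate = 28/195 job per hour
Time together = 1 / (28/195) = 195/28 hours

195/28


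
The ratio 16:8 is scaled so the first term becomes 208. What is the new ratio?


Original ratio: 16:8
First term target: 208
Scale factor = 208 / 16 = 13
Multiply second term: 8 * 13 = 104
Equivalent ratio = 208:104

208:104


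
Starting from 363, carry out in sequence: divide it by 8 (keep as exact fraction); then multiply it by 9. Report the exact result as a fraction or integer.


Start with 363.
Step 1: Divide by 8: 363 / 8 = 363/8
Step 2: Multiply by 9: 363/8 * 9 = 3267/8
Final result = 3267/8

3267/8


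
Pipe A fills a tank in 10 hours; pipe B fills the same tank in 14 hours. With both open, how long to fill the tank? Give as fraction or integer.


Rate of A = 1/10 job per hour
Rate of B = 1/14 job per hour
Combined rate = 1/10 + 1/14
Find common denominator: (14 + 10)/(10*14) = 24/140
Combined rate = 6/35 job per hour
Time together = 1 / (6/35) = 35/6 hours

35/6


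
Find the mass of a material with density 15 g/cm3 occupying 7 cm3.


Using mass = density * volume
Density = 15 g/cm3
Volume = 7 cm3
Mass = 15 * 7
= 105 g

105


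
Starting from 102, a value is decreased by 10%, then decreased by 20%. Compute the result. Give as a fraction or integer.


Start: 102
Step 1: decrease by 10% => multiply by 90/100
  102 * 90/100 = 459/5
Step 2: decrease by 20% => multiply by 80/100
  459/5 * 80/100 = 1836/25
Final value = 1836/25

1836/25


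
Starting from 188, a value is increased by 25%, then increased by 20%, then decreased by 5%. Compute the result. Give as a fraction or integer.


Start: 188
Step 1: increase by 25% => multiply by 125/100
  188 * 125/100 = 235
Step 2: increase by 20% => multiply by 120/100
  235 * 120/100 = 282
Step 3: decrease by 5% => multiply by 95/100
  282 * 95/100 = 2679/10
Final value = 2679/10

2679/10


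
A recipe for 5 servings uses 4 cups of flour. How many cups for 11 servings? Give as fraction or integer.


Original: 4 cups for 5 servings
Target servings = 11
Scaling factor = 11/5
New amount = 4 * 11/5
= 44/5
= 44/5 cups

44/5


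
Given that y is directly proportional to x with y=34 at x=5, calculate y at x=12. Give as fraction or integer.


Direct proportion: y = kx
Find k: k = 34/5 = 34/5
Compute y at x=12: y = 34/5 * 12
y = 408/5

408/5


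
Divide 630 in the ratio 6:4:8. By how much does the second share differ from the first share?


Total parts = 6 + 4 + 8 = 18
Value per part = 630 / 18 = 35
Shares: 6*35=210, 4*35=140, 8*35=280
Second share = 140, first share = 210
Difference = |140 - 210| = 70

70


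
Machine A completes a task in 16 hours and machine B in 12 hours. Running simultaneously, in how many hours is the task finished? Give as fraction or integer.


Rate of A = 1/16 job per hour
Rate of B = 1/12 job per hour
Combined rate = 1/16 + 1/12
Find common denominator: (12 + 16)/(16*12) = 28/192
Combined rate = 7/48 job per hour
Time together = 1 / (7/48) = 48/7 hours

48/7


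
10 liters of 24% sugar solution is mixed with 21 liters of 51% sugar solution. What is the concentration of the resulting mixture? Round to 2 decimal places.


Solute in mixture 1 = 24% of 10 L = 10*24/100 = 12/5 L
Solute in mixture 2 = 51% of 21 L = 21*51/100 = 1071/100 L
Total solute = 12/5 + 1071/100 = 1311/100 L
Total volume = 10 + 21 = 31 L
Final concentration = 1311/100/31 * 100 = 42.29%

42.29


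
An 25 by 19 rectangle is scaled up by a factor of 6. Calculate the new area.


Original dimensions: 25 x 19
Enlargement factor = 6
New width = 25 * 6 = 150
New height = 19 * 6 = 114
New area = 150 * 114 = 17100

17100


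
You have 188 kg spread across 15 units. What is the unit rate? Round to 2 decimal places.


Total kg = 188
Number of units = 15
Unit rate = 188 / 15
= 12.53 kg per unit

12.53


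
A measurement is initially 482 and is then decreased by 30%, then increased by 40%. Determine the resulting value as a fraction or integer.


Start: 482
Step 1: decrease by 30% => multiply by 70/100
  482 * 70/100 = 1687/5
Step 2: increase by 40% => multiply by 140/100
  1687/5 * 140/100 = 11809/25
Final value = 11809/25

11809/25


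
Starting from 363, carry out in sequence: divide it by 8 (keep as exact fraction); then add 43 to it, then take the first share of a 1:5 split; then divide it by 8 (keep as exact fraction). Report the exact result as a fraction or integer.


Start with 363.
Step 1: Divide by 8: 363 / 8 = 363/8
Step 2: Add 43: 363/8+43=707/8; split 1:5 first = 707/8*1/6 = 707/48
Step 3: Divide by 8: 707/48 / 8 = 707/384
Final result = 707/384

707/384


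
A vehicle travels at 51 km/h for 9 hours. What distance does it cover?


Using distance = speed * time
Speed = 51 km/h
Time = 9 hours
Distance = 51 * 9
= 459 km

459


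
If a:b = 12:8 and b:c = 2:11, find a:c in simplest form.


Given a:b = 12:8 and b:c = 2:11
Make b consistent. Multiply first ratio by 2: a:b = 24:16
Multiply second ratio by 8: b:c = 16:88
Now b = 16 in both, so a:b:c = 24:16:88
Therefore a:c = 24:88
Simplify by GCD: a:c = 3:11

3:11


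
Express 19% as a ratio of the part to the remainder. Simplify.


Part = 19%, Remainder = 81%
Ratio = 19:81
GCD(19, 81) = 1
Simplify: 19:81 = 19:81

19:81


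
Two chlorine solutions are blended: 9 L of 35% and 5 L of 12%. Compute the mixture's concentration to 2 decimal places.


Solute in mixture 1 = 35% of 9 L = 9*35/100 = 63/20 L
Solute in mixture 2 = 12% of 5 L = 5*12/100 = 3/5 L
Total solute = 63/20 + 3/5 = 15/4 L
Total volume = 9 + 5 = 14 L
Final concentration = 15/4/14 * 100 = 26.79%

26.79


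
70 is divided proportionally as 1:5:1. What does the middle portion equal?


Ratio = 1:5:1
Total parts = 1 + 5 + 1 = 7
Value per part = 70 / 7 = 10
First share = 1 * 10 = 10
Middle share = 5 * 10 = 50
Third share = 1 * 10 = 10

50


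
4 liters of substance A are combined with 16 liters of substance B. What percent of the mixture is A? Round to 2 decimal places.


Volume of A = 4 L
Volume of B = 16 L
Total volume = 4 + 16 = 20 L
Percentage of A = (4/20) * 100
= 20.00%

20.00


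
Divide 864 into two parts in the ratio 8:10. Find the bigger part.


Total parts = 8 + 10 = 18
Value per part = 864 / 18 = 48
First share = 8 * 48 = 384
Second share = 10 * 48 = 480
Larger share = 480

480


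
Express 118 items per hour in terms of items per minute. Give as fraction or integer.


Converting from per hour to per minute
Rate = 118 items per hour
Divide by 60: 118/60
= 59/30 items per minute

59/30


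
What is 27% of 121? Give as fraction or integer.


Compute 27% of 121
Convert percentage: 27% = 27/100
Multiply: 121 * 27/100
= 3267/100
= 3267/100

3267/100


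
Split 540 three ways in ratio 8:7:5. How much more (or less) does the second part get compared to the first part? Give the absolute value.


Total parts = 8 + 7 + 5 = 20
Value per part = 540 / 20 = 27
Shares: 8*27=216, 7*27=189, 5*27=135
Second share = 189, first share = 216
Difference = |189 - 216| = 27

27


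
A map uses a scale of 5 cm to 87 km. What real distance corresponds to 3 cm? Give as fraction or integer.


Map scale: 5 cm = 87 km
Measured distance on map = 3 cm
Set up proportion: 3 * 87 / 5
= 261 / 5
= 261/5 km

261/5


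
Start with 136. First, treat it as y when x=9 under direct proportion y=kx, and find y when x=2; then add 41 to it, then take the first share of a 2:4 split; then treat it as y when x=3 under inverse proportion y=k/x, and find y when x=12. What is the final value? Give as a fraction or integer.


Start with 136.
Step 1: Direct prop: k = (136)/9; new y = k*2 = 136*2/9 = 272/9
Step 2: Add 41: 272/9+41=641/9; split 2:4 first = 641/9*2/6 = 641/27
Step 3: Inverse prop: k = (641/27)*3; new y = k/12 = 641/27*3/12 = 641/108
Final result = 641/108

641/108


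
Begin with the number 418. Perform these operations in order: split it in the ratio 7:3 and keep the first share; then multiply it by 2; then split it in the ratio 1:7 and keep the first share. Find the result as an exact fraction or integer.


Start with 418.
Step 1: Split 7:3, first share = 418 * 7/10 = 1463/5
Step 2: Multiply by 2: 1463/5 * 2 = 2926/5
Step 3: Split 1:7, first share = 2926/5 * 1/8 = 1463/20
Final result = 1463/20

1463/20


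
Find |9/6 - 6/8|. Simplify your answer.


Simplify: 9/6 = 3/2 and 6/8 = 3/4
Find common denominator: LCD = 4
Convert: 6/4 and 3/4
Difference = |6 - 3|/4 = 3/4
Simplified = 3/4

3/4


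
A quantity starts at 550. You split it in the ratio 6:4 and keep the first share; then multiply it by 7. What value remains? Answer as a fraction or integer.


Start with 550.
Step 1: Split 6:4, first share = 550 * 6/10 = 330
Step 2: Multiply by 7: 330 * 7 = 2310
Final result = 2310

2310


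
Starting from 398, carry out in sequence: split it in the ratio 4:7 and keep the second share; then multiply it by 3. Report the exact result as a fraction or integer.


Start with 398.
Step 1: Split 4:7, second share = 398 * 7/11 = 2786/11
Step 2: Multiply by 3: 2786/11 * 3 = 8358/11
Final result = 8358/11

8358/11


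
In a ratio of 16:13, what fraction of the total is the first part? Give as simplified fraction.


Total parts = 16 + 13 = 29
First part fraction = 16/29
Simplify: 16/29 = 16/29

16/29


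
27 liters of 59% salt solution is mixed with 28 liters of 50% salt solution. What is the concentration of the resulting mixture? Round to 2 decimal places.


Solute in mixture 1 = 59% of 27 L = 27*59/100 = 1593/100 L
Solute in mixture 2 = 50% of 28 L = 28*50/100 = 14 L
Total solute = 1593/100 + 14 = 2993/100 L
Total volume = 27 + 28 = 55 L
Final concentration = 2993/100/55 * 100 = 54.42%

54.42


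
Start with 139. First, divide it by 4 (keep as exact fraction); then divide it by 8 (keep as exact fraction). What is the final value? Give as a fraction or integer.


Start with 139.
Step 1: Divide by 4: 139 / 4 = 139/4
Step 2: Divide by 8: 139/4 / 8 = 139/32
Final result = 139/32

139/32


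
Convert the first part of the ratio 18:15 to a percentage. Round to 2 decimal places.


Total parts = 18 + 15 = 33
First part fraction = 18/33
Percentage = (18/33) * 100
= 0.545455 * 100
= 54.55%

54.55


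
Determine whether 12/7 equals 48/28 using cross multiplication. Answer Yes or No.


Cross multiply to check 12/7 = 48/28
Left cross product: 12 * 28 = 336
Right cross product: 7 * 48 = 336
336 = 336
Equal, so proportions match => Yes

Yes


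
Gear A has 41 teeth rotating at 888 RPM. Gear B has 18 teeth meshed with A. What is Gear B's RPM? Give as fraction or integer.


Gear ratio: teeth_A * RPM_A = teeth_B * RPM_B
41 * 888 = 18 * RPM_B
36408 = 18 * RPM_B
RPM_B = 36408 / 18
RPM_B = 6068/3

6068/3


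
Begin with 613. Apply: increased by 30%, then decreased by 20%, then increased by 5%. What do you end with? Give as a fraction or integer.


Start: 613
Step 1: increase by 30% => multiply by 130/100
  613 * 130/100 = 7969/10
Step 2: decrease by 20% => multiply by 80/100
  7969/10 * 80/100 = 15938/25
Step 3: increase by 5% => multiply by 105/100
  15938/25 * 105/100 = 167349/250
Final value = 167349/250

167349/250


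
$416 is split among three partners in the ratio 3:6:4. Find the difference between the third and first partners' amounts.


Total parts = 3 + 6 + 4 = 13
Value per part = 416 / 13 = 32
Shares: 3*32=96, 6*32=192, 4*32=128
Third share = 128, first share = 96
Difference = |128 - 96| = 32

32


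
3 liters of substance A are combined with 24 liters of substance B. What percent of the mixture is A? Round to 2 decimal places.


Volume of A = 3 L
Volume of B = 24 L
Total volume = 3 + 24 = 27 L
Percentage of A = (3/27) * 100
= 11.11%

11.11


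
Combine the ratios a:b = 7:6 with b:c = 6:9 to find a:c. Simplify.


Given a:b = 7:6 and b:c = 6:9
Make b consistent. Multiply first ratio by 6: a:b = 42:36
Multiply second ratio by 6: b:c = 36:54
Now b = 36 in both, so a:b:c = 42:36:54
Therefore a:c = 42:54
Simplify by GCD: a:c = 7:9

7:9


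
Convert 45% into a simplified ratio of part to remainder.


Part = 45%, Remainder = 55%
Ratio = 45:55
GCD(45, 55) = 5
Simplify: 9:11 = 9:11

9:11


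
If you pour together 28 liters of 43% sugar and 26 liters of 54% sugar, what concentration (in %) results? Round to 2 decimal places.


Solute in mixture 1 = 43% of 28 L = 28*43/100 = 301/25 L
Solute in mixture 2 = 54% of 26 L = 26*54/100 = 351/25 L
Total solute = 301/25 + 351/25 = 652/25 L
Total volume = 28 + 26 = 54 L
Final concentration = 652/25/54 * 100 = 48.30%

48.30


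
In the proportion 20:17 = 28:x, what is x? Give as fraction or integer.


Setting up: 20/17 = 28/x
Cross multiply: 20 * x = 17 * 28
20x = 476
x = 476/20
x = 119/5

119/5


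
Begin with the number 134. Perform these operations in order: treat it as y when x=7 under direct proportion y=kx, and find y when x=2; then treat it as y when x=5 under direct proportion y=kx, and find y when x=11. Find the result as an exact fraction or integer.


Start with 134.
Step 1: Direct prop: k = (134)/7; new y = k*2 = 134*2/7 = 268/7
Step 2: Direct prop: k = (268/7)/5; new y = k*11 = 268/7*11/5 = 2948/35
Final result = 2948/35

2948/35


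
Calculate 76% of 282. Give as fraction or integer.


Compute 76% of 282
Convert percentage: 76% = 76/100
Multiply: 282 * 76/100
= 21432/100
= 5358/25

5358/25


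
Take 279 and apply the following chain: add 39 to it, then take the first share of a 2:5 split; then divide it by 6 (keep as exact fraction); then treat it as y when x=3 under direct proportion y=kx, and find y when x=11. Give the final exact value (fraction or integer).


Start with 279.
Step 1: Add 39: 279+39=318; split 2:5 first = 318*2/7 = 636/7
Step 2: Divide by 6: 636/7 / 6 = 106/7
Step 3: Direct prop: k = (106/7)/3; new y = k*11 = 106/7*11/3 = 1166/21
Final result = 1166/21

1166/21


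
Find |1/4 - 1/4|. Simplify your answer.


Simplify: 1/4 = 1/4 and 1/4 = 1/4
Find common denominator: LCD = 4
Convert: 1/4 and 1/4
Difference = |1 - 1|/4 = 0/4
Simplified = 0

0


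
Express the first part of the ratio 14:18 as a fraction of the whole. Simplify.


Total parts = 14 + 18 = 32
First part fraction = 14/32
Simplify: 14/32 = 7/16

7/16


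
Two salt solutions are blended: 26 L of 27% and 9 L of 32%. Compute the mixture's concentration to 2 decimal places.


Solute in mixture 1 = 27% of 26 L = 26*27/100 = 351/50 L
Solute in mixture 2 = 32% of 9 L = 9*32/100 = 72/25 L
Total solute = 351/50 + 72/25 = 99/10 L
Total volume = 26 + 9 = 35 L
Final concentration = 99/10/35 * 100 = 28.29%

28.29


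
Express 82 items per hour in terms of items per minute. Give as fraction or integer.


Converting from per hour to per minute
Rate = 82 items per hour
Divide by 60: 82/60
= 41/30 items per minute

41/30


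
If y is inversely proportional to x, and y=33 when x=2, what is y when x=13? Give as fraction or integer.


Inverse proportion: y = k/x
Find k: k = 2 * 33 = 66
Compute y at x=13: y = 66/13
y = 66/13

66/13


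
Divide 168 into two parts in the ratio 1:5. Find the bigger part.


Total parts = 1 + 5 = 6
Value per part = 168 / 6 = 28
First share = 1 * 28 = 28
Second share = 5 * 28 = 140
Larger share = 140

140


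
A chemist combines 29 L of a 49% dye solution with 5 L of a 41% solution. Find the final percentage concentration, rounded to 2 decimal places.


Solute in mixture 1 = 49% of 29 L = 29*49/100 = 1421/100 L
Solute in mixture 2 = 41% of 5 L = 5*41/100 = 41/20 L
Total solute = 1421/100 + 41/20 = 813/50 L
Total volume = 29 + 5 = 34 L
Final concentration = 813/50/34 * 100 = 47.82%

47.82


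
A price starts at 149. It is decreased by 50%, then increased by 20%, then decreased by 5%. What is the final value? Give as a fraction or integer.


Start: 149
Step 1: decrease by 50% => multiply by 50/100
  149 * 50/100 = 149/2
Step 2: increase by 20% => multiply by 120/100
  149/2 * 120/100 = 447/5
Step 3: decrease by 5% => multiply by 95/100
  447/5 * 95/100 = 8493/100
Final value = 8493/100

8493/100


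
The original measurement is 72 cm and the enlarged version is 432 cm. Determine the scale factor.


Original length = 72 cm
Scaled length = 432 cm
Scale factor = 432 / 72
= 6

6


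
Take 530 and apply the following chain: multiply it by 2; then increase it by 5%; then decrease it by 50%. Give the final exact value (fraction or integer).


Start with 530.
Step 1: Multiply by 2: 530 * 2 = 1060
Step 2: Increase by 5%: 1060 * 105/100 = 1113
Step 3: Decrease by 50%: 1113 * 50/100 = 1113/2
Final result = 1113/2

1113/2


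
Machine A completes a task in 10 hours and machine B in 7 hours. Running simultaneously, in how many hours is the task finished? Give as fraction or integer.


Rate of A = 1/10 job per hour
Rate of B = 1/7 job per hour
Combined rate = 1/10 + 1/7
Find common denominator: (7 + 10)/(10*7) = 17/70
Combined rate = 17/70 job per hour
Time together = 1 / (17/70) = 70/17 hours

70/17


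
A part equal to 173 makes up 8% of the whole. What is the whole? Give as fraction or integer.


Given: 173 is 8% of the whole
Set up: 173 = 8/100 * whole
whole = 173 * 100 / 8
whole = 17300 / 8
whole = 4325/2

4325/2


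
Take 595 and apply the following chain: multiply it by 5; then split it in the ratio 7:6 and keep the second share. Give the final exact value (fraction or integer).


Start with 595.
Step 1: Multiply by 5: 595 * 5 = 2975
Step 2: Split 7:6, second share = 2975 * 6/13 = 17850/13
Final result = 17850/13

17850/13


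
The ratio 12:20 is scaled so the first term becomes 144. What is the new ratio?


Original ratio: 12:20
First term target: 144
Scale factor = 144 / 12 = 12
Multiply second term: 20 * 12 = 240
Equivalent ratio = 144:240

144:240


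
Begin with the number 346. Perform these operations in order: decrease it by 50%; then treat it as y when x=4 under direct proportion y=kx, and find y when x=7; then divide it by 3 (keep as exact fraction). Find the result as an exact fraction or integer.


Start with 346.
Step 1: Decrease by 50%: 346 * 50/100 = 173
Step 2: Direct prop: k = (173)/4; new y = k*7 = 173*7/4 = 1211/4
Step 3: Divide by 3: 1211/4 / 3 = 1211/12
Final result = 1211/12

1211/12


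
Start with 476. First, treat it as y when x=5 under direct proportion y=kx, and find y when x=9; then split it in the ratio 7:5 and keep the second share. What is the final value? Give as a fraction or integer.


Start with 476.
Step 1: Direct prop: k = (476)/5; new y = k*9 = 476*9/5 = 4284/5
Step 2: Split 7:5, second share = 4284/5 * 5/12 = 357
Final result = 357

357


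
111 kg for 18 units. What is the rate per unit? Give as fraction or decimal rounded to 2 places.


Total kg = 111
Number of units = 18
Unit rate = 111 / 18
= 6.17 kg per unit

6.17


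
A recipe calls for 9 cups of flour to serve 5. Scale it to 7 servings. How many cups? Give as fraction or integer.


Original: 9 cups for 5 servings
Target servings = 7
Scaling factor = 7/5
New amount = 9 * 7/5
= 63/5
= 63/5 cups

63/5


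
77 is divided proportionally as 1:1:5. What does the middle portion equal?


Ratio = 1:1:5
Total parts = 1 + 1 + 5 = 7
Value per part = 77 / 7 = 11
First share = 1 * 11 = 11
Middle share = 1 * 11 = 11
Third share = 5 * 11 = 55

11


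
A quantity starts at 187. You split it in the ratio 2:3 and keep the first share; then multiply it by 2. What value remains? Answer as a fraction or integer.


Start with 187.
Step 1: Split 2:3, first share = 187 * 2/5 = 374/5
Step 2: Multiply by 2: 374/5 * 2 = 748/5
Final result = 748/5

748/5


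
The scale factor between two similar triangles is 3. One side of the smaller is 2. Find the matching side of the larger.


Similar triangles have proportional sides
Scale factor = 3
Smaller side = 2
Corresponding larger side = 2 * 3
= 6

6


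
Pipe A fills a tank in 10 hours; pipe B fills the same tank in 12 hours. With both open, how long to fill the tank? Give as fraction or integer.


Rate of A = 1/10 job per hour
Rate of B = 1/12 job per hour
Combined rate = 1/10 + 1/12
Find common denominator: (12 + 10)/(10*12) = 22/120
Combined rate = 11/60 job per hour
Time together = 1 / (11/60) = 60/11 hours

60/11


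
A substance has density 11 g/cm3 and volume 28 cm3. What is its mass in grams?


Using mass = density * volume
Density = 11 g/cm3
Volume = 28 cm3
Mass = 11 * 28
= 308 g

308


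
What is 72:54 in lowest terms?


Find GCD(72, 54)
GCD = 18
Divide both by 18: 72/18 = 4, 54/18 = 3
Simplified ratio = 4:3

4:3


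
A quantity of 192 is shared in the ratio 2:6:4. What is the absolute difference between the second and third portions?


Total parts = 2 + 6 + 4 = 12
Value per part = 192 / 12 = 16
Shares: 2*16=32, 6*16=96, 4*16=64
Second share = 96, third share = 64
Difference = |96 - 64| = 32

32


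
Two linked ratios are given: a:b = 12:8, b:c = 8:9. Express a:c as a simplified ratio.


Given a:b = 12:8 and b:c = 8:9
Make b consistent. Multiply first ratio by 8: a:b = 96:64
Multiply second ratio by 8: b:c = 64:72
Now b = 64 in both, so a:b:c = 96:64:72
Therefore a:c = 96:72
Simplify by GCD: a:c = 4:3

4:3
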